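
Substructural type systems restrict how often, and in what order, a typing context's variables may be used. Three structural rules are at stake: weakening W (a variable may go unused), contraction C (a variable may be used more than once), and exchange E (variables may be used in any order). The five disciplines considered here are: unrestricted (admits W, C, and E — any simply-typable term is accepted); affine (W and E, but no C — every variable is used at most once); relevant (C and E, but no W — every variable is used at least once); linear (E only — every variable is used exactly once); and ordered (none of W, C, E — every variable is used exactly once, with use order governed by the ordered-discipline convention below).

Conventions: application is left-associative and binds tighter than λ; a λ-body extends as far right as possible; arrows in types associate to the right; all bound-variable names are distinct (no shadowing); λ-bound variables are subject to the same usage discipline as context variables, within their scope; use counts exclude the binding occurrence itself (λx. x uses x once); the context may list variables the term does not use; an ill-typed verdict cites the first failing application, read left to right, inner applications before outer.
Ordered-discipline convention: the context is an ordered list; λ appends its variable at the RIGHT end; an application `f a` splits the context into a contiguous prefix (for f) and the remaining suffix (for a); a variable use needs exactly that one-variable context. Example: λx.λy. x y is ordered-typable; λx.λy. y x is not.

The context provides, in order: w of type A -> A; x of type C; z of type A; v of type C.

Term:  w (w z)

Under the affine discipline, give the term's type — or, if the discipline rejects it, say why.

not well-typed under affine — repeated use of w ×2
counts: w: 2×; x: 0×; z: 1×; v: 0×
order of uses: w, w, z
typing: well-typed at A
all disciplines: ordered ✗, linear ✗, affine ✗, relevant ✗, unrestricted ✓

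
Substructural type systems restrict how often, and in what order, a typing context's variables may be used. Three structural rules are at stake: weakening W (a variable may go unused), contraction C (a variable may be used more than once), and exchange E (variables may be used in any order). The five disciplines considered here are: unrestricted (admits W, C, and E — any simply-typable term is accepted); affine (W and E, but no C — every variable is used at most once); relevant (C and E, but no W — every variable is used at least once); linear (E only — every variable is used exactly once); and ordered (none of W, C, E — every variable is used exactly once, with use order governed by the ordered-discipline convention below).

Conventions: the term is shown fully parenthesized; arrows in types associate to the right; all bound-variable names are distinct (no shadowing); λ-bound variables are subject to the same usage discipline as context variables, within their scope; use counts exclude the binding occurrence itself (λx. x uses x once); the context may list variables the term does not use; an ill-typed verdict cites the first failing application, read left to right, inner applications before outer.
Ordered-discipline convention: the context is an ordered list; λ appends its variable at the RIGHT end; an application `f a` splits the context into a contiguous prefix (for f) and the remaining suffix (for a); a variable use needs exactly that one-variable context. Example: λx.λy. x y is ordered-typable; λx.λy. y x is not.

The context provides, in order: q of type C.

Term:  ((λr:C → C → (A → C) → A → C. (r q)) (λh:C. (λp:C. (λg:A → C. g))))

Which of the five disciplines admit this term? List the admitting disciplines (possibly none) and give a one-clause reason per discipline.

accepted by: affine, unrestricted
usage: q: 1×; r [bound]: 1×; h [bound]: 0×; p [bound]: 0×; g [bound]: 1×
order of uses: r, q, g
typing: ✓ — C → (A → C) → A → C
ordered ✗ (needs weakening: h, p unused)
linear ✗ (needs weakening: h, p unused)
affine ✓ (at most one use each (q, r, h, p, g))
relevant ✗ (needs weakening: h, p unused)
unrestricted ✓ (type-checks (C → (A → C) → A → C) and nothing is barred)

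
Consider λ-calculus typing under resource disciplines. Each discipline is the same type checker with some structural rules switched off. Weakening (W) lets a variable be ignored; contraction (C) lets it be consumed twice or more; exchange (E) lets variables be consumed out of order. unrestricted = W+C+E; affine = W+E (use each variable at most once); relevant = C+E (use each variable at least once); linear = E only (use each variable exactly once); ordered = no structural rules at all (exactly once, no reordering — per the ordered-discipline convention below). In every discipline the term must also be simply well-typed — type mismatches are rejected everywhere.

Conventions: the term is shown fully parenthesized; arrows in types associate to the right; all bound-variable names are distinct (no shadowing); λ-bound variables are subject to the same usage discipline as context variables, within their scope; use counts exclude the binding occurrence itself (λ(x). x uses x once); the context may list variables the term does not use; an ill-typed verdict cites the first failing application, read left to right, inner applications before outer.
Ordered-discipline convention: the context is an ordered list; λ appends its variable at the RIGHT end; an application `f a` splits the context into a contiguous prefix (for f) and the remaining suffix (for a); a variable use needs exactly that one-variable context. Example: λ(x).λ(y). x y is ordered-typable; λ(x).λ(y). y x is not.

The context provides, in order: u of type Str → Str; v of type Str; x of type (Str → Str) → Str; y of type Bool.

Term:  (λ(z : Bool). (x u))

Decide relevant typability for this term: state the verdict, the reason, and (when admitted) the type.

no — needs weakening: v, y, z unused
use counts: u ×1; v ×0; x ×1; y ×0; z (bound) ×0
order of uses: x, u
typing: well-typed at Bool → Str
across the five disciplines: ordered ✗ | linear ✗ | affine ✓ | relevant ✗ | unrestricted ✓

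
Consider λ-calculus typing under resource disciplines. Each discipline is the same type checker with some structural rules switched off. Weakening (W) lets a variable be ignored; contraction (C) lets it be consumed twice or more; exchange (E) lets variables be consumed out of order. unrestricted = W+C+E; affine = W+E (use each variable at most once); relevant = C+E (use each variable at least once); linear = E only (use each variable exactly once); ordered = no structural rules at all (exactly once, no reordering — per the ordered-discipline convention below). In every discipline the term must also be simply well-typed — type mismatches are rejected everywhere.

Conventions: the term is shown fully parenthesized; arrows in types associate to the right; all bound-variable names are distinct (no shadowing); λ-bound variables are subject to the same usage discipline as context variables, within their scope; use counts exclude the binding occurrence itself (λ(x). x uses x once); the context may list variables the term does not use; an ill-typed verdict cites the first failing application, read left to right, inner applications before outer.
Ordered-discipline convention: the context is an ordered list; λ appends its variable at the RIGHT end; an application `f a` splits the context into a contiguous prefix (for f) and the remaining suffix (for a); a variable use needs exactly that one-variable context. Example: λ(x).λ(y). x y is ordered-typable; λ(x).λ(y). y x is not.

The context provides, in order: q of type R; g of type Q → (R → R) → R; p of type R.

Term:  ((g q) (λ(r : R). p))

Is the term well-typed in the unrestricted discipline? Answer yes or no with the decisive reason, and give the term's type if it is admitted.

no — the type mismatch rejects it
counts: q=1, g=1, p=1, r (λ-bound)=0
order of uses: g, q, p
typing: ill-typed: an argument R mismatches the expected Q
all disciplines: ordered ✗; linear ✗; affine ✗; relevant ✗; unrestricted ✗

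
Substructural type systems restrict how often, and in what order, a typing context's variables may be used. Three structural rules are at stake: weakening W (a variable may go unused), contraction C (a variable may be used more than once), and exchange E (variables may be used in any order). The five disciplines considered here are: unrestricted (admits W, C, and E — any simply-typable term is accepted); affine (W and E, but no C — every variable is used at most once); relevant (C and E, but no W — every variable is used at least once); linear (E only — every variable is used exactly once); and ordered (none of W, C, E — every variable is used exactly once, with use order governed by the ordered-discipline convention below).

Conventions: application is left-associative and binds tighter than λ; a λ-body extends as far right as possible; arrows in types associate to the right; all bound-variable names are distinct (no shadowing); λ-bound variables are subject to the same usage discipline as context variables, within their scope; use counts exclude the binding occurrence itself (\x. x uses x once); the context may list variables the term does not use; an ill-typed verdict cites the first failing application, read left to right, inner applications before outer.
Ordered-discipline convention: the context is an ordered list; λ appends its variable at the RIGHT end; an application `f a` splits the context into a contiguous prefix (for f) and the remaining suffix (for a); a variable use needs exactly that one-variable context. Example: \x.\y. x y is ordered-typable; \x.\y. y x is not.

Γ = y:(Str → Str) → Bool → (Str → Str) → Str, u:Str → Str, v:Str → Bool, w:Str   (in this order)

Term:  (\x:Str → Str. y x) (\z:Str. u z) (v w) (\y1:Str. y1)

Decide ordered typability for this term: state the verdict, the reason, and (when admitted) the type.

yes — y, u, v, w, x, z, y1 once each; derivable with no W/C/E; term : Str
variable uses: y=1; u=1; v=1; w=1; x [bound]=1; z [bound]=1; y1 [bound]=1
use order (left to right): y, x, u, z, v, w, y1
typing: the term checks, with type Str
all disciplines: ordered ✓, linear ✓, affine ✓, relevant ✓, unrestricted ✓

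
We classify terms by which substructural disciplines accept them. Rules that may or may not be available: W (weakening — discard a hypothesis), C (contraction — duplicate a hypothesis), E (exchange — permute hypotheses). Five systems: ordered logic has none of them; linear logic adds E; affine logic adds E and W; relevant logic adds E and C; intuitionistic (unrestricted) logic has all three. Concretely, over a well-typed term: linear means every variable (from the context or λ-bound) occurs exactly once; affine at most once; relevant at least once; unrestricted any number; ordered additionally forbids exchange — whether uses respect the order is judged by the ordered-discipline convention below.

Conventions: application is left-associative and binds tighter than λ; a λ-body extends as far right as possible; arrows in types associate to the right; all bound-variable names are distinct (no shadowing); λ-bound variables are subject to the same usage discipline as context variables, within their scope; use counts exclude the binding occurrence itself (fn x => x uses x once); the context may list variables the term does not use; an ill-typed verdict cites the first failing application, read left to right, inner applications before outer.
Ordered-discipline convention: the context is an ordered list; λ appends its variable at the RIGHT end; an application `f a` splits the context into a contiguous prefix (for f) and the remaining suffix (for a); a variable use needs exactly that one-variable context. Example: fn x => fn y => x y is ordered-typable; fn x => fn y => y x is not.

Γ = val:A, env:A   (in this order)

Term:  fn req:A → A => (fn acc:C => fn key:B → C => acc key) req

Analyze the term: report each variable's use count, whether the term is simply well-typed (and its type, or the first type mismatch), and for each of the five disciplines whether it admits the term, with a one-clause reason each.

use counts: val ×0, env ×0, req [bound] ×1, acc [bound] ×1, key [bound] ×1
uses in reading order: acc, key, req
typing: ill-typed: non-arrow in function slot: C
ordered: ✗, not simply typable
linear: ✗, fails simple typing
affine: ✗, a type mismatch blocks all five
relevant: ✗, the type mismatch rejects it
unrestricted: ✗, not simply typable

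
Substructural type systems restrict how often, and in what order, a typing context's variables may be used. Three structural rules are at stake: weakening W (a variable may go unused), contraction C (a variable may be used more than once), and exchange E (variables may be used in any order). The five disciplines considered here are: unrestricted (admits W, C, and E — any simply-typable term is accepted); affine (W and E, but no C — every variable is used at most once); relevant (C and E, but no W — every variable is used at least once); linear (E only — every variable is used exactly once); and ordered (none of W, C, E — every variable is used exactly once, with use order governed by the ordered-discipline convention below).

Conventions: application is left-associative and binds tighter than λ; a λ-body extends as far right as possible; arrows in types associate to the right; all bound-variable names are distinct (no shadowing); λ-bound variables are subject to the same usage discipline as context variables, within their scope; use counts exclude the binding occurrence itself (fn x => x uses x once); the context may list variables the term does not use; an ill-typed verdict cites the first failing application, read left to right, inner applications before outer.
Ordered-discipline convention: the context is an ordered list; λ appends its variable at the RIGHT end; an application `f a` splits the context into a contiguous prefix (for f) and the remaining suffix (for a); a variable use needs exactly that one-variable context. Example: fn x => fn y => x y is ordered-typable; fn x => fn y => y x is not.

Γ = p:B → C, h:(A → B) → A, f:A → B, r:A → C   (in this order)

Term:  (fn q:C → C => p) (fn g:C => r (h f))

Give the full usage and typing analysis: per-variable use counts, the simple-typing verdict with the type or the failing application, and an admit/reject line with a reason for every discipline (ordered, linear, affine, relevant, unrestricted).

use counts: p ×1; h ×1; f ×1; r ×1; q (λ-bound) ×0; g (λ-bound) ×0
left-to-right use order: p, r, h, f
typing: well-typed at B → C
ordered: ✗, unused: q, g — weakening required
linear: ✗, unused: q, g — weakening required
affine: ✓, none of p, h, f, r, q, g used more than once
relevant: ✗, unused: q, g — weakening required
unrestricted: ✓, well-typed at B → C; no restrictions here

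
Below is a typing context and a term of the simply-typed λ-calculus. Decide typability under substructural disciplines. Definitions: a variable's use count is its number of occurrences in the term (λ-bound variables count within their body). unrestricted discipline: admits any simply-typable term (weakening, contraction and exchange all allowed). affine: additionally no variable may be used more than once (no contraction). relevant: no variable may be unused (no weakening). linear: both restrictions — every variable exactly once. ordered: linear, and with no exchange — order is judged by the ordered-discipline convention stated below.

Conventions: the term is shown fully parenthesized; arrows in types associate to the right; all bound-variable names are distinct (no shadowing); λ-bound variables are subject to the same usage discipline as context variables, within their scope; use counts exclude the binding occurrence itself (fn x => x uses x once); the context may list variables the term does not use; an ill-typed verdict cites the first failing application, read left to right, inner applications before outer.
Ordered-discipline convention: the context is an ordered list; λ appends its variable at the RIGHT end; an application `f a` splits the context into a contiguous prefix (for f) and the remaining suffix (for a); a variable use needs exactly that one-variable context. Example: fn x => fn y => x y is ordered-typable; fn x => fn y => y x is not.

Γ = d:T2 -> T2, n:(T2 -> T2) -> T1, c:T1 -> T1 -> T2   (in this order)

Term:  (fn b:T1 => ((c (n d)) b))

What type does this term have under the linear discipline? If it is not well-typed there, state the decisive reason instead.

term : T1 -> T2
counts: d=1; n=1; c=1; b (bound)=1
use order (left to right): c, n, d, b
typing: the term checks, with type T1 -> T2
all disciplines: ordered ✗, linear ✓, affine ✓, relevant ✓, unrestricted ✓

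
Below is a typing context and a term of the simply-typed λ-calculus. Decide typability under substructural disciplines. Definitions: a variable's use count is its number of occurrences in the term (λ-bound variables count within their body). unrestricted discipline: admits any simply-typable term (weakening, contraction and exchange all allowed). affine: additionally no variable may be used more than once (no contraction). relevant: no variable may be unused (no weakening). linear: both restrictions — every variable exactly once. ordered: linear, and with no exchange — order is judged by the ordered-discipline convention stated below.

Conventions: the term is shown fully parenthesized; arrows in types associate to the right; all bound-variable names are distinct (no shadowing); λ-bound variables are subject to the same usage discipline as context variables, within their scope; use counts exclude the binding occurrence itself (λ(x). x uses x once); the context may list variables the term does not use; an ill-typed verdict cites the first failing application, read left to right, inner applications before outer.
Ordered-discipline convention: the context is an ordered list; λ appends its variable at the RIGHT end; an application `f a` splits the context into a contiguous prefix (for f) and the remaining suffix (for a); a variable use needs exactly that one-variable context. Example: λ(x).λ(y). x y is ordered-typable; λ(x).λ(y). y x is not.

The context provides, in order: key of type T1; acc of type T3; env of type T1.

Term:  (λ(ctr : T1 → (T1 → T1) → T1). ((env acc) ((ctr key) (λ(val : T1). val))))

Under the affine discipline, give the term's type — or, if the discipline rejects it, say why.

not well-typed under affine — not simply typable
counts: key: 1×, acc: 1×, env: 1×, ctr (λ-bound): 1×, val (λ-bound): 1×
left-to-right use order: env, acc, ctr, key, val
typing: ill-typed: non-arrow in function slot: T1
per-discipline verdicts: ordered ✗ · linear ✗ · affine ✗ · relevant ✗ · unrestricted ✗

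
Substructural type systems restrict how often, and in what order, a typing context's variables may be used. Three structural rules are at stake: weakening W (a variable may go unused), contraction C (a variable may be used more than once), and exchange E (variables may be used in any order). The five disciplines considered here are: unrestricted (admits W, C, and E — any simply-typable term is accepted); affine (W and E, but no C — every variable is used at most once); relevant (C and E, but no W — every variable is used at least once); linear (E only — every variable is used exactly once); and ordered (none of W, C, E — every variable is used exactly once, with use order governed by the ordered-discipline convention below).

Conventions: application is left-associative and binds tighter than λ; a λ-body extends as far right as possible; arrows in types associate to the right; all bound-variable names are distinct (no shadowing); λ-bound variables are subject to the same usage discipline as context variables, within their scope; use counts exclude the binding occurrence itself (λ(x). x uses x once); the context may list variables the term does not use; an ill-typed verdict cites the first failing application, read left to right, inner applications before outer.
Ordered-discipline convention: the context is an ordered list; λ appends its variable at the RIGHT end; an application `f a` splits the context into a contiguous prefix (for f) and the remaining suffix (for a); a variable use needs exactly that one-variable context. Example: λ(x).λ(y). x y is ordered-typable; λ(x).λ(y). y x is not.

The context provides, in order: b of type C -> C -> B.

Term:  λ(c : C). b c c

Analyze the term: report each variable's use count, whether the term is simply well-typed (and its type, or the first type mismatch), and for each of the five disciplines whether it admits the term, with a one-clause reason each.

usage: b ×1; c (λ-bound) ×2
order of uses: b, c, c
typing: the term checks, with type C -> B
ordered: ✗, c ×2 used more than once (contraction)
linear: ✗, c ×2 used more than once (contraction)
affine: ✗, c ×2 used more than once (contraction)
relevant: ✓, none of b, c goes unused
unrestricted: ✓, typability at C -> B is all that's needed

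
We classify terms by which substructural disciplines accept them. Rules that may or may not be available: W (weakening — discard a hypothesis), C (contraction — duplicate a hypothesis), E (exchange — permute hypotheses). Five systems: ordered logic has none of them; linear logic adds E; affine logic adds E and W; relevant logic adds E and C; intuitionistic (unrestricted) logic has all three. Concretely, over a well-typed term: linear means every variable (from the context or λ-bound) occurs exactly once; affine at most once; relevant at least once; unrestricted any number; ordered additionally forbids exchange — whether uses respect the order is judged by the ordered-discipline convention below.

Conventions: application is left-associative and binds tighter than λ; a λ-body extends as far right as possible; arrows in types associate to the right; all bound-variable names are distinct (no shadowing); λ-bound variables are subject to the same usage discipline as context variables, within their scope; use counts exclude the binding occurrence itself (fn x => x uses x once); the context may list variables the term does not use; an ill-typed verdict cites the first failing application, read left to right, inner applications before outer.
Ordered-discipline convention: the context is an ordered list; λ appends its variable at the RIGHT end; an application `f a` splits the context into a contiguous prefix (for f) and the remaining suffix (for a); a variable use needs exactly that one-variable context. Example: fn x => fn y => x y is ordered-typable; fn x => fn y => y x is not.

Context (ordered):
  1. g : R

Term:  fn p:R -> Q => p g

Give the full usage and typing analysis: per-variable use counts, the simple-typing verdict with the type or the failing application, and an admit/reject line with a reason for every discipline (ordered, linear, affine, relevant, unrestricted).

use counts: g: 1×; p [bound]: 1×
order of uses: p, g
typing: ✓ — (R -> Q) -> Q
ordered: ✗, no ordered split (uses run p, g)
linear: ✓, g, p: one use apiece
affine: ✓, no duplicate uses among g, p
relevant: ✓, g, p: all used, weakening unneeded
unrestricted: ✓, simply typable at (R -> Q) -> Q; W, C, E all held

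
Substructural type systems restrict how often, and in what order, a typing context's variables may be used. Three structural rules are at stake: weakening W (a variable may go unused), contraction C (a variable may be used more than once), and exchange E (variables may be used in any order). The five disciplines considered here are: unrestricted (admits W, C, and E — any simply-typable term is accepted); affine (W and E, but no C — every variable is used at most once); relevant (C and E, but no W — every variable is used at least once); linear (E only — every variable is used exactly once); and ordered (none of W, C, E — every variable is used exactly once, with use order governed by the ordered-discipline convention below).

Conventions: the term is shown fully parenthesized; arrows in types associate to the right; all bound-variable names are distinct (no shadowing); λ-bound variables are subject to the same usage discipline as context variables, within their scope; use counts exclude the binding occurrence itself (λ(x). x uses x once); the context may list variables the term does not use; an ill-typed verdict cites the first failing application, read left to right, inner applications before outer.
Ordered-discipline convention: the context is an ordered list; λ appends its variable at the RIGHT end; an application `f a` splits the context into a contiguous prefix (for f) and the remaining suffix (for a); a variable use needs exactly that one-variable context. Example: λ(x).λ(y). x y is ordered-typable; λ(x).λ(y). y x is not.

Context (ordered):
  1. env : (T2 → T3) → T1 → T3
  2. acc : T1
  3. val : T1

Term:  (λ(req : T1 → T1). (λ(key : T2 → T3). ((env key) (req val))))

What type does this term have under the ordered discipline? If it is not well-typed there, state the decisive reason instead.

not well-typed under ordered — acc never used (weakening)
variable uses: env=1; acc=0; val=1; req (λ-bound)=1; key (λ-bound)=1
uses in reading order: env, key, req, val
typing: the term checks, with type (T1 → T1) → (T2 → T3) → T3
all disciplines: ordered ✗ · linear ✗ · affine ✓ · relevant ✗ · unrestricted ✓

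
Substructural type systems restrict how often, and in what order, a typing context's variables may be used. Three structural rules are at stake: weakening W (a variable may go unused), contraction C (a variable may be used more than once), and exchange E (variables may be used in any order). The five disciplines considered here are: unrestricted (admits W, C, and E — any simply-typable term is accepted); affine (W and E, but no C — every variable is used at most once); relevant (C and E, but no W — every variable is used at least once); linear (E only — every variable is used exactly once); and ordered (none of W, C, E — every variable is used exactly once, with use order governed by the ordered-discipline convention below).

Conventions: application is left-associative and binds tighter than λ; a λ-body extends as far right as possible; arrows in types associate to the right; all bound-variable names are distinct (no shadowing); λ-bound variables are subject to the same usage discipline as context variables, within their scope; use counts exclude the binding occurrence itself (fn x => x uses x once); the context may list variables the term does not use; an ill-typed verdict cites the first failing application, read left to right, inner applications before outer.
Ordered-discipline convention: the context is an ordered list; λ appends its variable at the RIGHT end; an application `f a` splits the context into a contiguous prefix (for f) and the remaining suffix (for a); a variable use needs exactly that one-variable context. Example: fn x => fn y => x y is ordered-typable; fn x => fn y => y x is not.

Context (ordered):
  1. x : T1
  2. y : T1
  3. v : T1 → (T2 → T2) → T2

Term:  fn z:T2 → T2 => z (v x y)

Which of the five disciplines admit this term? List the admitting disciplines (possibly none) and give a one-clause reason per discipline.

admitted in: none
counts: x=1; y=1; v=1; z [bound]=1
left-to-right use order: z, v, x, y
typing: ill-typed: a function awaiting T2 → T2 gets T1
ordered ✗ (a type mismatch blocks all five)
linear ✗ (the type mismatch rejects it)
affine ✗ (not simply typable)
relevant ✗ (fails simple typing)
unrestricted ✗ (a type mismatch blocks all five)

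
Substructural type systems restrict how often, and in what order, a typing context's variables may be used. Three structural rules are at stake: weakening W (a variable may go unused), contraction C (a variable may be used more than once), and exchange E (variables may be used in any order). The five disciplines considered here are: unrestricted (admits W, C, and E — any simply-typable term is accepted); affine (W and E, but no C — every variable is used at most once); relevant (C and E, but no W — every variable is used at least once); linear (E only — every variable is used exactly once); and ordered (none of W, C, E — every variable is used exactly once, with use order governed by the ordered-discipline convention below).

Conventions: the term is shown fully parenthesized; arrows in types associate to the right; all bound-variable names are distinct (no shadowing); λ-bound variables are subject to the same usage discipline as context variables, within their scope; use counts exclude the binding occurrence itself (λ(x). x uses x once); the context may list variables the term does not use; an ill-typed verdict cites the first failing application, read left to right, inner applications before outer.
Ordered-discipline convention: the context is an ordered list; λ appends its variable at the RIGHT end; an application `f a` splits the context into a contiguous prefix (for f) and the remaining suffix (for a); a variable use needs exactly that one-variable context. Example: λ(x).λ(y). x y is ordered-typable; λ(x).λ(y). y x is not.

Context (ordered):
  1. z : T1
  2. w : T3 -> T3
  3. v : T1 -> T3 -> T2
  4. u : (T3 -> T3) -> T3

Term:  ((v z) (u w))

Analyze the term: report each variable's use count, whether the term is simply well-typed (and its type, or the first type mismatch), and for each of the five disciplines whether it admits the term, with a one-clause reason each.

use counts: z=1, w=1, v=1, u=1
order of uses: v, z, u, w
typing: the term checks, with type T2
ordered ✗ (use order v, z, u, w needs exchange)
linear ✓ (each of z, w, v, u used exactly once)
affine ✓ (no duplicate uses among z, w, v, u)
relevant ✓ (z, w, v, u: all used, weakening unneeded)
unrestricted ✓ (simply typable at T2; W, C, E all held)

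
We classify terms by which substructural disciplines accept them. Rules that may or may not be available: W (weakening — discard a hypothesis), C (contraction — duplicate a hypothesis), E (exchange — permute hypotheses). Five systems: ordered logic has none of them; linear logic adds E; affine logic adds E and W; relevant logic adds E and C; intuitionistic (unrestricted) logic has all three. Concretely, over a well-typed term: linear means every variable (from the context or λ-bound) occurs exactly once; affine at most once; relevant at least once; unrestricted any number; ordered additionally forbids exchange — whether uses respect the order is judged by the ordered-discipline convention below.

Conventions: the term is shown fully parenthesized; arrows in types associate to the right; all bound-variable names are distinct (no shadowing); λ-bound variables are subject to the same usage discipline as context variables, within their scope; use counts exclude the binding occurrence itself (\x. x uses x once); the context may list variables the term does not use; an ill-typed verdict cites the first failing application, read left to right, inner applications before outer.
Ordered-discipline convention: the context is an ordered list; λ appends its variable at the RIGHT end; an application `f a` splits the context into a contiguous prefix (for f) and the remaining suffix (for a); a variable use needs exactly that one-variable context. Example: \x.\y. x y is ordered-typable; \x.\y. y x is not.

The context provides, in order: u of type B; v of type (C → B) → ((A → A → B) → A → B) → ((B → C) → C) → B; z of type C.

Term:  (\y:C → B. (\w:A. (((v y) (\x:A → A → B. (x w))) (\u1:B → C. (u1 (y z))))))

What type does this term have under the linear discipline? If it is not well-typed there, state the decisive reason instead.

not well-typed under linear — needs contraction — y ×2; unused: u — weakening required
usage: u ×0, v ×1, z ×1, y (λ-bound) ×2, w (λ-bound) ×1, x (λ-bound) ×1, u1 (λ-bound) ×1
left-to-right use order: v, y, x, w, u1, y, z
typing: ✓ — (C → B) → A → B
all disciplines: ordered ✗, linear ✗, affine ✗, relevant ✗, unrestricted ✓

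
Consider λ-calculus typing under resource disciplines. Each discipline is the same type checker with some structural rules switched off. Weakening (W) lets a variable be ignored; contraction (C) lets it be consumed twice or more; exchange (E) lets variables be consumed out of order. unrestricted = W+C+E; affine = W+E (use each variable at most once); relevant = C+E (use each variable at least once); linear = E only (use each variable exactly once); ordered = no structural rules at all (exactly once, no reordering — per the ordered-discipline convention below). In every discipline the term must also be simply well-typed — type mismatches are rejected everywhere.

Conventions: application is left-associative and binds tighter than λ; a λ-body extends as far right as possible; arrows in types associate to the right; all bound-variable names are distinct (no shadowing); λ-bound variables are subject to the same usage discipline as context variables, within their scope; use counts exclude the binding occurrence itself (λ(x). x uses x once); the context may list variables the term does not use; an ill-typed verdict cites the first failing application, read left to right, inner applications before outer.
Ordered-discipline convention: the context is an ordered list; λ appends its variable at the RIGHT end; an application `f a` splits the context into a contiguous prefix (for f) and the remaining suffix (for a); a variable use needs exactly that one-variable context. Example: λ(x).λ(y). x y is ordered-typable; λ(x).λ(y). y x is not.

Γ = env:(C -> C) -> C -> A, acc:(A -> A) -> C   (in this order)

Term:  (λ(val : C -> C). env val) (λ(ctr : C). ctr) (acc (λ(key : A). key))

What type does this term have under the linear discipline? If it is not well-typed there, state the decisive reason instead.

term : A
counts: env: 1×, acc: 1×, val (λ-bound): 1×, ctr (λ-bound): 1×, key (λ-bound): 1×
use order (left to right): env, val, ctr, acc, key
typing: ✓ — A
across the five disciplines: ordered ✓ · linear ✓ · affine ✓ · relevant ✓ · unrestricted ✓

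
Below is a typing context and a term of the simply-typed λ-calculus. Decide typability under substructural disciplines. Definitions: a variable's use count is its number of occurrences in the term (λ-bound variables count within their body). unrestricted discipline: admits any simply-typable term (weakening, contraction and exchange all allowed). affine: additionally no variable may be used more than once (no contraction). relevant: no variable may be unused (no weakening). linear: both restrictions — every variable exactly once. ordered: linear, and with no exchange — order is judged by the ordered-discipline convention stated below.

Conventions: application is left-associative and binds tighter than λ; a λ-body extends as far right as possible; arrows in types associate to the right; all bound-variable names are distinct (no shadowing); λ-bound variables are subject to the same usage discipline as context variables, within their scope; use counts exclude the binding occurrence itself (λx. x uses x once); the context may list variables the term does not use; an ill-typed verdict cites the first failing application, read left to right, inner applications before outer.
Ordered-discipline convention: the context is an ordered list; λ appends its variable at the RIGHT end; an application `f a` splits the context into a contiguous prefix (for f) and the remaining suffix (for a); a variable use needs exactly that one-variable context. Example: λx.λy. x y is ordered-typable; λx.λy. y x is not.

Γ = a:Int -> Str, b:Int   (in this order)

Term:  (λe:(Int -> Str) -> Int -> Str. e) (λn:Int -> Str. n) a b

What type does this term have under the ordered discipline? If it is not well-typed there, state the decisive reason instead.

term : Str
counts: a: 1×, b: 1×, e (bound): 1×, n (bound): 1×
use order (left to right): e, n, a, b
typing: ✓ — Str
summary: ordered ✓ | linear ✓ | affine ✓ | relevant ✓ | unrestricted ✓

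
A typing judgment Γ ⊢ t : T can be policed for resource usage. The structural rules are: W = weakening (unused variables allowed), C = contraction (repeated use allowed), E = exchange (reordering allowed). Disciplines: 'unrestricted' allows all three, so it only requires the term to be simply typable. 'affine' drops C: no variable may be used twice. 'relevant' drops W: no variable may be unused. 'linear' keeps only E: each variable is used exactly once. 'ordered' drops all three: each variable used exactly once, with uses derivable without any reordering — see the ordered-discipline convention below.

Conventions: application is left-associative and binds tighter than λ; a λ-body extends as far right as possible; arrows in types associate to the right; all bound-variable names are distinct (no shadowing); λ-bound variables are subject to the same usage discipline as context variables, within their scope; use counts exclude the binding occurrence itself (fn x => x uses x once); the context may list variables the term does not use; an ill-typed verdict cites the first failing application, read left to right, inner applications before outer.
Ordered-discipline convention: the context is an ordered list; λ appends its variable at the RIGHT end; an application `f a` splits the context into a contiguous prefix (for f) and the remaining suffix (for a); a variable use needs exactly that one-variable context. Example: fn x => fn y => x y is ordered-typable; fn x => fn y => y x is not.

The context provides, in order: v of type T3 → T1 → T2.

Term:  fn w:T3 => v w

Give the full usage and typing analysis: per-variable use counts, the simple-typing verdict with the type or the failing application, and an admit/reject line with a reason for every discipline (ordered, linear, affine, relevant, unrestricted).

variable uses: v: 1, w (λ-bound): 1
uses in reading order: v, w
typing: ✓ — T3 → T1 → T2
ordered ✓ (single-use (v, w), ordered derivation ok)
linear ✓ (each of v, w used exactly once)
affine ✓ (no duplicate uses among v, w)
relevant ✓ (v, w: all used, weakening unneeded)
unrestricted ✓ (simply typable at T3 → T1 → T2; W, C, E all held)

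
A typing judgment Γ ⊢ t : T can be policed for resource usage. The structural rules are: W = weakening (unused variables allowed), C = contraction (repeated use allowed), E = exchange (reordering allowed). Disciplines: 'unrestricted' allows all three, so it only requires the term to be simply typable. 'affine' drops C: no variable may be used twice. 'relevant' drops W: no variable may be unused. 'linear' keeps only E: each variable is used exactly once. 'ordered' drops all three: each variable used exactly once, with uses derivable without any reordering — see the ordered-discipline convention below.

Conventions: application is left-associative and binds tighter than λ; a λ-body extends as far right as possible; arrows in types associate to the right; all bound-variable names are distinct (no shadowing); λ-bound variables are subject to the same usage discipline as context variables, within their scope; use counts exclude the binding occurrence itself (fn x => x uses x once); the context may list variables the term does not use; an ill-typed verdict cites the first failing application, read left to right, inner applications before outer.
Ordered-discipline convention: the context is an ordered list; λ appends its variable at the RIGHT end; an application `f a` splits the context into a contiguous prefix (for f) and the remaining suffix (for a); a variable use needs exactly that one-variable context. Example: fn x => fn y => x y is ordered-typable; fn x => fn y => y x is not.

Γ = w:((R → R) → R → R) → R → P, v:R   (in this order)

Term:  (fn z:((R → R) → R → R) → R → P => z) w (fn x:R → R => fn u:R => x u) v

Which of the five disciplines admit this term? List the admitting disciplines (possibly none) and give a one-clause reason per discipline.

admitting disciplines: ordered, linear, affine, relevant, unrestricted
usage: w ×1, v ×1, z (bound) ×1, x (bound) ×1, u (bound) ×1
use order (left to right): z, w, x, u, v
typing: the term checks, with type P
ordered: ✓, single-use (w, v, z, x, u), ordered derivation ok
linear: ✓, w, v, z, x, u: one use apiece
affine: ✓, none of w, v, z, x, u used more than once
relevant: ✓, w, v, z, x, u: all used, weakening unneeded
unrestricted: ✓, typability at P is all that's needed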